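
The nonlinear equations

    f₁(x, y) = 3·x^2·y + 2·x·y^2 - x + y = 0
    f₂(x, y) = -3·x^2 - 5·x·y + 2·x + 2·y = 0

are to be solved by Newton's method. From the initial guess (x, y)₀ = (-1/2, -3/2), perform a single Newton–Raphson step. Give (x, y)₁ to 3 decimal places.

(0.385, -2.070)

At (-1/2, -3/2): F = (-4.375, -8.500).
Jacobian J = [[6·x·y + 2·y^2 - 1, 3·x^2 + 4·x·y + 1], [-6·x - 5·y + 2, -5·x + 2]].
At the point, J = [[8.000, 4.750], [12.500, 4.500]] (det J = -23.375).
Solving J·Δ = −F gives Δ = (0.885, -0.570).
Then the next iterate is (x, y)₁ = (0.385, -2.070).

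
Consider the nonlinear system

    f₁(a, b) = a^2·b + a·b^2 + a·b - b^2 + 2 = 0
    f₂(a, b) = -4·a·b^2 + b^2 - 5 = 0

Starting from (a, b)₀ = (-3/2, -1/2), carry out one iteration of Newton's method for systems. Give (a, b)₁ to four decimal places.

At (-3/2, -1/2): F = (1.0000, -3.2500).
Jacobian J = [[2·a·b + b^2 + b, a^2 + 2·a·b + a - 2·b], [-4·b^2, -8·a·b + 2·b]].
At the point, J = [[1.2500, 3.2500], [-1.0000, -7.0000]] (det J = -5.5000).
Solving J·Δ = −F gives Δ = (0.6477, -0.5568).
Then the next iterate is (a, b)₁ = (-0.8523, -1.0568).

(-0.8523, -1.0568)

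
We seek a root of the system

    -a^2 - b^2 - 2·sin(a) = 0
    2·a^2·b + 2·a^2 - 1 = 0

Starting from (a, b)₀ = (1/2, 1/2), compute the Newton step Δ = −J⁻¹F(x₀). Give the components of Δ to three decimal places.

At (1/2, 1/2): F = (-1.45885, -0.250).
Jacobian J = [[-2·a - 2·cos(a), -2·b], [4·a·b + 4·a, 2·a^2]].
At the point, J = [[-2.75517, -1.000], [3.000, 0.500]] (det J = 1.62242).
Solving J·Δ = −F gives Δ = (0.604, -3.122).

(0.604, -3.122)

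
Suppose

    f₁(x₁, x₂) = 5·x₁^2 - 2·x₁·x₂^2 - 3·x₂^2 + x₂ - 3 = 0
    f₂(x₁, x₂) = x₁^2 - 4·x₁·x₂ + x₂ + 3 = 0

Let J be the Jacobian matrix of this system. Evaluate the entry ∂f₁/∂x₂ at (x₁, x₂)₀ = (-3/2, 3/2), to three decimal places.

∂f₁/∂x₂ = -4·x₁·x₂ - 6·x₂ + 1.
At (-3/2, 3/2) this is 1.000.

1.000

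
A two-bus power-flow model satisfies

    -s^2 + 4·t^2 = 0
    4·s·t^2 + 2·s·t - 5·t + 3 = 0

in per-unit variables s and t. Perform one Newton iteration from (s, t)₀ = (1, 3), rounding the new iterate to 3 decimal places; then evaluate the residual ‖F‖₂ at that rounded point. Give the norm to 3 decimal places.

At (1, 3): F = (35.000, 30.000).
Jacobian J = [[-2·s, 8·t], [4·t^2 + 2·t, 8·s·t + 2·s - 5]].
At the point, J = [[-2.000, 24.000], [42.000, 21.000]] (det J = -1050.000).
Solving J·Δ = −F gives Δ = (0.014, -1.457).
Then the next iterate is (s, t)₁ = (1.014, 1.543).
Re-evaluating at (1.014, 1.543): F = (8.49520, 8.07093), so ‖F‖₂ = 11.718.

11.718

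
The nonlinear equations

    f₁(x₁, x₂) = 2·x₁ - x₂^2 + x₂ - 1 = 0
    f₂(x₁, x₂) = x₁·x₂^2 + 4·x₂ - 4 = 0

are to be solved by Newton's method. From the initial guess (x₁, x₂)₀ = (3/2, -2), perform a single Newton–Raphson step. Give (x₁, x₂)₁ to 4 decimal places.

At (3/2, -2): F = (-4.0000, -6.0000).
Jacobian J = [[2, -2·x₂ + 1], [x₂^2, 2·x₁·x₂ + 4]].
At the point, J = [[2.0000, 5.0000], [4.0000, -2.0000]] (det J = -24.0000).
Solving J·Δ = −F gives Δ = (1.5833, 0.1667).
Then the next iterate is (x₁, x₂)₁ = (3.0833, -1.8333).

(3.0833, -1.8333)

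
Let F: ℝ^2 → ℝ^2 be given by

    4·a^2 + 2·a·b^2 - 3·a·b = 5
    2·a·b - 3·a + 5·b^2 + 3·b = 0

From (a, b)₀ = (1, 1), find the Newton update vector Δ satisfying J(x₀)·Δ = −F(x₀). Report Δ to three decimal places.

At (1, 1): F = (-2.000, 7.000).
Jacobian J = [[8·a + 2·b^2 - 3·b, 4·a·b - 3·a], [2·b - 3, 2·a + 10·b + 3]].
At the point, J = [[7.000, 1.000], [-1.000, 15.000]] (det J = 106.000).
Solving J·Δ = −F gives Δ = (0.349, -0.443).

(0.349, -0.443)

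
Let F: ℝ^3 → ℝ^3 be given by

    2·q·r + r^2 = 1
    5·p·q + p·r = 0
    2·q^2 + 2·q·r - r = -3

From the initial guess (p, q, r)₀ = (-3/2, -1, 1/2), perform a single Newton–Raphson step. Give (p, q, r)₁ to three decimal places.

At (-3/2, -1, 1/2): F = (-1.750, 6.750, 3.500).
Jacobian J = [[0, 2·r, 2·q + 2·r], [5·q + r, 5·p, p], [0, 4·q + 2·r, 2·q - 1]].
At the point, J = [[0.000, 1.000, -1.000], [-4.500, -7.500, -1.500], [0.000, -3.000, -3.000]] (det J = -27.000).
Solving J·Δ = −F gives Δ = (-0.833, 1.458, -0.292).
Then the next iterate is (p, q, r)₁ = (-2.333, 0.458, 0.208).

(-2.333, 0.458, 0.208)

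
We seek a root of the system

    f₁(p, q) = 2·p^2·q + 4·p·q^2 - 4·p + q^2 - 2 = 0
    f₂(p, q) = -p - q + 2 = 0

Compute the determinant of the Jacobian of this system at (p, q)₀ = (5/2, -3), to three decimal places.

-55.500

J = [[4·p·q + 4·q^2 - 4, 2·p^2 + 8·p·q + 2·q], [-1, -1]].
At the point, J = [[2.000, -53.500], [-1.000, -1.000]].
det J = -55.500.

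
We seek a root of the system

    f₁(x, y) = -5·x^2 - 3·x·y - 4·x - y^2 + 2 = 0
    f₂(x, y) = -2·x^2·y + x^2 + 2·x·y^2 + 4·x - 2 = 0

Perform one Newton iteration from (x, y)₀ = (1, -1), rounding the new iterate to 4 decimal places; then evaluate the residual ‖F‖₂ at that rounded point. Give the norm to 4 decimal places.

At (1, -1): F = (-5.0000, 7.0000).
Jacobian J = [[-10·x - 3·y - 4, -3·x - 2·y], [-4·x·y + 2·x + 2·y^2 + 4, -2·x^2 + 4·x·y]].
At the point, J = [[-11.0000, -1.0000], [12.0000, -6.0000]] (det J = 78.0000).
Solving J·Δ = −F gives Δ = (-0.4744, 0.2179).
Then the next iterate is (x, y)₁ = (0.5256, -0.7821).
Re-evaluating at (0.5256, -0.7821): F = (-0.862142, 1.453772), so ‖F‖₂ = 1.6902.

1.6902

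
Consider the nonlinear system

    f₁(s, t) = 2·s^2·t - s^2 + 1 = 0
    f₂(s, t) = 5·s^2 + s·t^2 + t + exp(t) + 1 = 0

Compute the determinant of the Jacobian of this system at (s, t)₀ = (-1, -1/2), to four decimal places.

29.9261

J = [[4·s·t - 2·s, 2·s^2], [10·s + t^2, 2·s·t + exp(t) + 1]].
At the point, J = [[4.0000, 2.0000], [-9.7500, 2.606531]].
det J = 29.9261.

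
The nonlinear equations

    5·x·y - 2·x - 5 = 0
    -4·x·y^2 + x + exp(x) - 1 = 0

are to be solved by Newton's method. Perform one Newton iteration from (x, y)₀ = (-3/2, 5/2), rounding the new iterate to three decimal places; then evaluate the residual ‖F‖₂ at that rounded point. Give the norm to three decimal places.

At (-3/2, 5/2): F = (-20.750, 35.22313).
Jacobian J = [[5·y - 2, 5·x], [-4·y^2 + exp(x) + 1, -8·x·y]].
At the point, J = [[10.500, -7.500], [-23.77687, 30.000]] (det J = 136.67348).
Solving J·Δ = −F gives Δ = (2.622, 0.904).
Then the next iterate is (x, y)₁ = (1.122, 3.404).
Re-evaluating at (1.122, 3.404): F = (11.85244, -48.81044), so ‖F‖₂ = 50.229.

50.229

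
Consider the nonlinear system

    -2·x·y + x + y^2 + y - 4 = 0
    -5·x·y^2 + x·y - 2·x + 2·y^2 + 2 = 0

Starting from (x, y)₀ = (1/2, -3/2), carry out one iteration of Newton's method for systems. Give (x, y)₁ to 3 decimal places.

(0.359, -2.105)

At (1/2, -3/2): F = (-1.250, -0.875).
Jacobian J = [[-2·y + 1, -2·x + 2·y + 1], [-5·y^2 + y - 2, -10·x·y + x + 4·y]].
At the point, J = [[4.000, -3.000], [-14.750, 2.000]] (det J = -36.250).
Solving J·Δ = −F gives Δ = (-0.141, -0.605).
Then the next iterate is (x, y)₁ = (0.359, -2.105).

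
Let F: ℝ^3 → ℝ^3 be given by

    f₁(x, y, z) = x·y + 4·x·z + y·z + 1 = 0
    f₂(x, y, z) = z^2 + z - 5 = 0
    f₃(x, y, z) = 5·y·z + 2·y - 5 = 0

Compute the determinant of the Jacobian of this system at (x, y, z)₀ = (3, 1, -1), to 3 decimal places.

9.000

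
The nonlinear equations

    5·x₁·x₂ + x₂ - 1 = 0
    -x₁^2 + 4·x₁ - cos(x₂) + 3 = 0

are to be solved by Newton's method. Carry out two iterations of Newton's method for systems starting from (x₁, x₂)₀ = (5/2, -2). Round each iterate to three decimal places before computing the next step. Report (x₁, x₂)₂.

At (5/2, -2): F = (-28.000, 7.16615).
Jacobian J = [[5·x₂, 5·x₁ + 1], [-2·x₁ + 4, sin(x₂)]].
At the point, J = [[-10.000, 13.500], [-1.000, -0.90930]] (det J = 22.59297).
Solving J·Δ = −F gives Δ = (3.155, 4.411).
Then the next iterate is (x₁, x₂)₁ = (5.655, 2.411).
Round to (5.655, 2.411) and repeat: F = (69.58203, -5.61425), J = [[12.055, 29.275], [-7.310, 0.66731]].
Δ = (-0.949, -1.986), so (x₁, x₂)₂ = (4.706, 0.425).

(4.706, 0.425)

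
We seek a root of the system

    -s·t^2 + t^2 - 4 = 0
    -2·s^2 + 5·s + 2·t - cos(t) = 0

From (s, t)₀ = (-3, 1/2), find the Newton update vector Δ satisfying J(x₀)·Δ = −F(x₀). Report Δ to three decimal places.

(1.808, 0.863)

At (-3, 1/2): F = (-3.000, -32.87758).
Jacobian J = [[-t^2, -2·s·t + 2·t], [-4·s + 5, sin(t) + 2]].
At the point, J = [[-0.250, 4.000], [17.000, 2.47943]] (det J = -68.61986).
Solving J·Δ = −F gives Δ = (1.808, 0.863).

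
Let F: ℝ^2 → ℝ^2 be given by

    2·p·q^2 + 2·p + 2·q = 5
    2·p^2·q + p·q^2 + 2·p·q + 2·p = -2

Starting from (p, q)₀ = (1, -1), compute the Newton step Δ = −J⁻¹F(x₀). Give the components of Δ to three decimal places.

At (1, -1): F = (-3.000, 1.000).
Jacobian J = [[2·q^2 + 2, 4·p·q + 2], [4·p·q + q^2 + 2·q + 2, 2·p^2 + 2·p·q + 2·p]].
At the point, J = [[4.000, -2.000], [-3.000, 2.000]] (det J = 2.000).
Solving J·Δ = −F gives Δ = (2.000, 2.500).

(2.000, 2.500)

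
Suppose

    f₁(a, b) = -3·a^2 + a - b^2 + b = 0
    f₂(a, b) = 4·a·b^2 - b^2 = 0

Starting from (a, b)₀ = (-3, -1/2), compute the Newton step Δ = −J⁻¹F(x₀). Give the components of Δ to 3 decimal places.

At (-3, -1/2): F = (-30.750, -3.250).
Jacobian J = [[-6·a + 1, -2·b + 1], [4·b^2, 8·a·b - 2·b]].
At the point, J = [[19.000, 2.000], [1.000, 13.000]] (det J = 245.000).
Solving J·Δ = −F gives Δ = (1.605, 0.127).

(1.605, 0.127)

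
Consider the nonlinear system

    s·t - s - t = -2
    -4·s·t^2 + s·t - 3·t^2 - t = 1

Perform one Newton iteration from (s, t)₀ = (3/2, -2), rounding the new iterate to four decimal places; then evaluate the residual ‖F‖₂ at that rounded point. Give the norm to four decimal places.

At (3/2, -2): F = (-0.5000, -38.0000).
Jacobian J = [[t - 1, s - 1], [-4·t^2 + t, -8·s·t + s - 6·t - 1]].
At the point, J = [[-3.0000, 0.5000], [-18.0000, 36.5000]] (det J = -100.5000).
Solving J·Δ = −F gives Δ = (0.0075, 1.0448).
Then the next iterate is (s, t)₁ = (1.5075, -0.9552).
Re-evaluating at (1.5075, -0.9552): F = (0.007736, -9.723800), so ‖F‖₂ = 9.7238.

9.7238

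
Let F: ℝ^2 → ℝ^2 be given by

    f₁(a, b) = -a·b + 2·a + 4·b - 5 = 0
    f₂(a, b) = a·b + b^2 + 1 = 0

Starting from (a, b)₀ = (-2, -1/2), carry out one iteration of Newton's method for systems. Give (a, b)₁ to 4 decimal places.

(3.0000, -0.5833)

At (-2, -1/2): F = (-12.0000, 2.2500).
Jacobian J = [[-b + 2, -a + 4], [b, a + 2·b]].
At the point, J = [[2.5000, 6.0000], [-0.5000, -3.0000]] (det J = -4.5000).
Solving J·Δ = −F gives Δ = (5.0000, -0.0833).
Then the next iterate is (a, b)₁ = (3.0000, -0.5833).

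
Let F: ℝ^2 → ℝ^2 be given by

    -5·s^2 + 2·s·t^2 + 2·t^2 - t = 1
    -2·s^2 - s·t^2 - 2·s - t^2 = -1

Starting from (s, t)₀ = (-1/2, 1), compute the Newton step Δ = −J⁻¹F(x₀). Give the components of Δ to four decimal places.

At (-1/2, 1): F = (-2.2500, 1.0000).
Jacobian J = [[-10·s + 2·t^2, 4·s·t + 4·t - 1], [-4·s - t^2 - 2, -2·s·t - 2·t]].
At the point, J = [[7.0000, 1.0000], [-1.0000, -1.0000]] (det J = -6.0000).
Solving J·Δ = −F gives Δ = (0.2083, 0.7917).

(0.2083, 0.7917)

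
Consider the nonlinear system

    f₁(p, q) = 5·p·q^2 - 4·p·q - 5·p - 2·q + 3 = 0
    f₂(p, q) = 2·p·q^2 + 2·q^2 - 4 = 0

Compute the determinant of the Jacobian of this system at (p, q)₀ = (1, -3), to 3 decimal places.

-600.000

J = [[5·q^2 - 4·q - 5, 10·p·q - 4·p - 2], [2·q^2, 4·p·q + 4·q]].
At the point, J = [[52.000, -36.000], [18.000, -24.000]].
det J = -600.000.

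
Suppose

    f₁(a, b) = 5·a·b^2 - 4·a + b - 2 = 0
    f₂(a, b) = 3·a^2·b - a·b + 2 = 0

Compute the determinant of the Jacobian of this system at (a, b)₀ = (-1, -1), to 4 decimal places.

J = [[5·b^2 - 4, 10·a·b + 1], [6·a·b - b, 3·a^2 - a]].
At the point, J = [[1.0000, 11.0000], [7.0000, 4.0000]].
det J = -73.0000.

-73.0000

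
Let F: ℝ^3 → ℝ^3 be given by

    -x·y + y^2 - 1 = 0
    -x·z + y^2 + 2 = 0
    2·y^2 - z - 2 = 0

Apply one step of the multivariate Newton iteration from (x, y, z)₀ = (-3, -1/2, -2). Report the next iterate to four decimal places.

(-0.3000, -0.0500, -2.4000)

At (-3, -1/2, -2): F = (-2.2500, -3.7500, 0.5000).
Jacobian J = [[-y, -x + 2·y, 0], [-z, 2·y, -x], [0, 4·y, -1]].
At the point, J = [[0.5000, 2.0000, 0.0000], [2.0000, -1.0000, 3.0000], [0.0000, -2.0000, -1.0000]] (det J = 7.5000).
Solving J·Δ = −F gives Δ = (2.7000, 0.4500, -0.4000).
Then the next iterate is (x, y, z)₁ = (-0.3000, -0.0500, -2.4000).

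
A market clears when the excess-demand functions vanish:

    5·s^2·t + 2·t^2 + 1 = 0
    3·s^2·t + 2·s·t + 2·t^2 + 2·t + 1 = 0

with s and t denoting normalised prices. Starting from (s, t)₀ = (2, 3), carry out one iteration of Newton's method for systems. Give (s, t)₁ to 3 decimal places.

At (2, 3): F = (79.000, 73.000).
Jacobian J = [[10·s·t, 5·s^2 + 4·t], [6·s·t + 2·t, 3·s^2 + 2·s + 4·t + 2]].
At the point, J = [[60.000, 32.000], [42.000, 30.000]] (det J = 456.000).
Solving J·Δ = −F gives Δ = (-0.075, -2.329).
Then the next iterate is (s, t)₁ = (1.925, 0.671).

(1.925, 0.671)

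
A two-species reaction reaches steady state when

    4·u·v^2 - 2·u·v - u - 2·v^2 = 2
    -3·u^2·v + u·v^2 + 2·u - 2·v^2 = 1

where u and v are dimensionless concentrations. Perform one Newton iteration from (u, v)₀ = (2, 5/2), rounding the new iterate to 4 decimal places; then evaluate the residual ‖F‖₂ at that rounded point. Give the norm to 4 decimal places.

11.5934

At (2, 5/2): F = (23.5000, -27.0000).
Jacobian J = [[4·v^2 - 2·v - 1, 8·u·v - 2·u - 4·v], [-6·u·v + v^2 + 2, -3·u^2 + 2·u·v - 4·v]].
At the point, J = [[19.0000, 26.0000], [-21.7500, -12.0000]] (det J = 337.5000).
Solving J·Δ = −F gives Δ = (-1.2444, 0.0056).
Then the next iterate is (u, v)₁ = (0.7556, 2.5056).
Re-evaluating at (0.7556, 2.5056): F = (-0.123403, -11.592759), so ‖F‖₂ = 11.5934.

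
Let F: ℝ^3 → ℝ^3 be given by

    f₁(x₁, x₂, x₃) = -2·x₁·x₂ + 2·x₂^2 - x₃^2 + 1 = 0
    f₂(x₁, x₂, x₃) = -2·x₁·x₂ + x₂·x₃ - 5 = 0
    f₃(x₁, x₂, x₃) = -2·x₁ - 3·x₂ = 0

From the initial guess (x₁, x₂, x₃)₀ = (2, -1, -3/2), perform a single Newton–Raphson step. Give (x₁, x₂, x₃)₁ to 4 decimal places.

At (2, -1, -3/2): F = (4.7500, 0.5000, -1.0000).
Jacobian J = [[-2·x₂, -2·x₁ + 4·x₂, -2·x₃], [-2·x₂, -2·x₁ + x₃, x₂], [-2, -3, 0]].
At the point, J = [[2.0000, -8.0000, 3.0000], [2.0000, -5.5000, -1.0000], [-2.0000, -3.0000, 0.0000]] (det J = -73.0000).
Solving J·Δ = −F gives Δ = (-0.5925, 0.0616, -1.0240).
Then the next iterate is (x₁, x₂, x₃)₁ = (1.4075, -0.9384, -2.5240).

(1.4075, -0.9384, -2.5240)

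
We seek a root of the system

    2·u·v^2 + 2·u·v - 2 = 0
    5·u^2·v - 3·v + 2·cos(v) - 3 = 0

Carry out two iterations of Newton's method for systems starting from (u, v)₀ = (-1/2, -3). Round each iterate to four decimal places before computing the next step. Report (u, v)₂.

At (-1/2, -3): F = (-8.0000, 0.270015).
Jacobian J = [[2·v^2 + 2·v, 4·u·v + 2·u], [10·u·v, 5·u^2 - 2·sin(v) - 3]].
At the point, J = [[12.0000, 5.0000], [15.0000, -1.467760]] (det J = -92.613120).
Solving J·Δ = −F gives Δ = (0.1122, 1.3307).
Then the next iterate is (u, v)₁ = (-0.3878, -1.6693).
Round to (-0.3878, -1.6693) and repeat: F = (-2.866549, 0.555991), J = [[2.234525, 1.813818], [6.473545, -0.257751]].
Δ = (-0.0219, 1.6074), so (u, v)₂ = (-0.4097, -0.0619).

(-0.4097, -0.0619)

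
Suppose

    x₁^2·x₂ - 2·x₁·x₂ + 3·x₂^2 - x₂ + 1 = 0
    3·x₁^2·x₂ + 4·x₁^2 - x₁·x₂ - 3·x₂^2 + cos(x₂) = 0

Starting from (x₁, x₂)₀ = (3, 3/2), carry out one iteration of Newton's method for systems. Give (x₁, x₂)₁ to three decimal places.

(1.767, 1.196)

At (3, 3/2): F = (10.750, 65.32074).
Jacobian J = [[2·x₁·x₂ - 2·x₂, x₁^2 - 2·x₁ + 6·x₂ - 1], [6·x₁·x₂ + 8·x₁ - x₂, 3·x₁^2 - x₁ - 6·x₂ - sin(x₂)]].
At the point, J = [[6.000, 11.000], [49.500, 14.00251]] (det J = -460.48497).
Solving J·Δ = −F gives Δ = (-1.233, -0.304).
Then the next iterate is (x₁, x₂)₁ = (1.767, 1.196).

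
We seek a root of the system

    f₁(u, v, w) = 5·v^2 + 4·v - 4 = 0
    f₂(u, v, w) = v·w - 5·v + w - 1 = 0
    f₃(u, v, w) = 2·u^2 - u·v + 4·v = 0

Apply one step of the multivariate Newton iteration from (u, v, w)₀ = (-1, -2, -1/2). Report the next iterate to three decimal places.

(-3.750, -1.500, 6.250)

At (-1, -2, -1/2): F = (8.000, 9.500, -8.000).
Jacobian J = [[0, 10·v + 4, 0], [0, w - 5, v + 1], [4·u - v, -u + 4, 0]].
At the point, J = [[0.000, -16.000, 0.000], [0.000, -5.500, -1.000], [-2.000, 5.000, 0.000]] (det J = -32.000).
Solving J·Δ = −F gives Δ = (-2.750, 0.500, 6.750).
Then the next iterate is (u, v, w)₁ = (-3.750, -1.500, 6.250).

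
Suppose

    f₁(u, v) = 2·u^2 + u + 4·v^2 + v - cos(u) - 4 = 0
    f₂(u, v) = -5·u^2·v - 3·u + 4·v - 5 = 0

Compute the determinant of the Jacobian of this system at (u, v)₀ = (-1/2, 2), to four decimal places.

-123.0684

J = [[4·u + sin(u) + 1, 8·v + 1], [-10·u·v - 3, -5·u^2 + 4]].
At the point, J = [[-1.479426, 17.0000], [7.0000, 2.7500]].
det J = -123.0684.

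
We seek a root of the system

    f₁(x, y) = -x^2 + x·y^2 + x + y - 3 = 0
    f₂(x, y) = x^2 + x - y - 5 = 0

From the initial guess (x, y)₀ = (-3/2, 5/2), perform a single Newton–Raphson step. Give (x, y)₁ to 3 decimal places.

(-2.801, -1.648)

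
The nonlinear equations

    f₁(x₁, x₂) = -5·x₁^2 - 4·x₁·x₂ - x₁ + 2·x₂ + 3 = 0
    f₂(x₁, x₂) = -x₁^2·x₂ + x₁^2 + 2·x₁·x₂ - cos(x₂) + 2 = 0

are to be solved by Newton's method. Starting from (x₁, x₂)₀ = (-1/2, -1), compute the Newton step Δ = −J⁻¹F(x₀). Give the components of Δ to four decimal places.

(-11.1767, 22.7908)

At (-1/2, -1): F = (-1.7500, 2.959698).
Jacobian J = [[-10·x₁ - 4·x₂ - 1, -4·x₁ + 2], [-2·x₁·x₂ + 2·x₁ + 2·x₂, -x₁^2 + 2·x₁ + sin(x₂)]].
At the point, J = [[8.0000, 4.0000], [-4.0000, -2.091471]] (det J = -0.731768).
Solving J·Δ = −F gives Δ = (-11.1767, 22.7908).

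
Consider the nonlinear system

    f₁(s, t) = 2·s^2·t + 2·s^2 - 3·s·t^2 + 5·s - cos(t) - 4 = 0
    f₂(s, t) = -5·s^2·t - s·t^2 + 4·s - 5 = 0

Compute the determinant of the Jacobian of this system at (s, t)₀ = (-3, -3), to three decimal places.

-3559.406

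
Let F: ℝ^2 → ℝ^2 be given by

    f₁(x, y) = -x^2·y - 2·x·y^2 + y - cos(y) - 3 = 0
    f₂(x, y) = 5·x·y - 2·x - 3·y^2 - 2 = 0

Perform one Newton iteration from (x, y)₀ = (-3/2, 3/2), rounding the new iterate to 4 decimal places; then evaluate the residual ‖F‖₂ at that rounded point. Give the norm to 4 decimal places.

6.9894

At (-3/2, 3/2): F = (1.804263, -17.0000).
Jacobian J = [[-2·x·y - 2·y^2, -x^2 - 4·x·y + sin(y) + 1], [5·y - 2, 5·x - 6·y]].
At the point, J = [[0.0000, 8.747495], [5.5000, -16.5000]] (det J = -48.111222).
Solving J·Δ = −F gives Δ = (2.4721, -0.2063).
Then the next iterate is (x, y)₁ = (0.9721, 1.2937).
Re-evaluating at (0.9721, 1.2937): F = (-6.456312, -2.677150), so ‖F‖₂ = 6.9894.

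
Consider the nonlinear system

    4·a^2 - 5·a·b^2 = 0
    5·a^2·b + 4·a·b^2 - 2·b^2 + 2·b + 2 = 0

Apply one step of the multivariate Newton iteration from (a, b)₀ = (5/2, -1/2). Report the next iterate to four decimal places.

(1.3494, -0.5241)

At (5/2, -1/2): F = (21.8750, -12.6250).
Jacobian J = [[8·a - 5·b^2, -10·a·b], [10·a·b + 4·b^2, 5·a^2 + 8·a·b - 4·b + 2]].
At the point, J = [[18.7500, 12.5000], [-11.5000, 25.2500]] (det J = 617.1875).
Solving J·Δ = −F gives Δ = (-1.1506, -0.0241).
Then the next iterate is (a, b)₁ = (1.3494, -0.5241).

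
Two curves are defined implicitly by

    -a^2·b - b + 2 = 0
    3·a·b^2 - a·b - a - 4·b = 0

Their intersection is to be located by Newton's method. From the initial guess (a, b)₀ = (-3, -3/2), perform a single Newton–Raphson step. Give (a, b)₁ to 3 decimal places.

At (-3, -3/2): F = (17.000, -15.750).
Jacobian J = [[-2·a·b, -a^2 - 1], [3·b^2 - b - 1, 6·a·b - a - 4]].
At the point, J = [[-9.000, -10.000], [7.250, 26.000]] (det J = -161.500).
Solving J·Δ = −F gives Δ = (1.762, 0.115).
Then the next iterate is (a, b)₁ = (-1.238, -1.385).

(-1.238, -1.385)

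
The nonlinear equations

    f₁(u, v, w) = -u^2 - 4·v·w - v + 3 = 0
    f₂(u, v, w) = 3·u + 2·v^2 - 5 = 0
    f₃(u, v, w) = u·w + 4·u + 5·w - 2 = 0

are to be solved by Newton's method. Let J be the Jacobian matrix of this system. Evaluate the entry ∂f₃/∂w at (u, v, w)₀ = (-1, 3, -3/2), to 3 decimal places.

4.000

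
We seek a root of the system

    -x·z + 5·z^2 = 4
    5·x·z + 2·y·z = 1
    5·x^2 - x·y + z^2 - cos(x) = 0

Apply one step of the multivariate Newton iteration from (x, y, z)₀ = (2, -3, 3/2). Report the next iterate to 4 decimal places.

(0.9803, -1.5245, 1.0554)

At (2, -3, 3/2): F = (4.2500, 5.0000, 28.666147).
Jacobian J = [[-z, 0, -x + 10·z], [5·z, 2·z, 5·x + 2·y], [10·x - y + sin(x), -x, 2·z]].
At the point, J = [[-1.5000, 0.0000, 13.0000], [7.5000, 3.0000, 4.0000], [23.909297, -2.0000, 3.0000]] (det J = -1152.962600).
Solving J·Δ = −F gives Δ = (-1.0197, 1.4755, -0.4446).
Then the next iterate is (x, y, z)₁ = (0.9803, -1.5245, 1.0554).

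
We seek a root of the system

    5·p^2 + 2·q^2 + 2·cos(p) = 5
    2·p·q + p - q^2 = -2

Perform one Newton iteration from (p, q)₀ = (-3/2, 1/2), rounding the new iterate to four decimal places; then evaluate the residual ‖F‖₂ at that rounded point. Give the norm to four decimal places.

1.3033

At (-3/2, 1/2): F = (6.891474, -1.2500).
Jacobian J = [[10·p - 2·sin(p), 4·q], [2·q + 1, 2·p - 2·q]].
At the point, J = [[-13.005010, 2.0000], [2.0000, -4.0000]] (det J = 48.020040).
Solving J·Δ = −F gives Δ = (0.5220, -0.0515).
Then the next iterate is (p, q)₁ = (-0.9780, 0.4485).
Re-evaluating at (-0.9780, 0.4485): F = (1.302089, -0.056418), so ‖F‖₂ = 1.3033.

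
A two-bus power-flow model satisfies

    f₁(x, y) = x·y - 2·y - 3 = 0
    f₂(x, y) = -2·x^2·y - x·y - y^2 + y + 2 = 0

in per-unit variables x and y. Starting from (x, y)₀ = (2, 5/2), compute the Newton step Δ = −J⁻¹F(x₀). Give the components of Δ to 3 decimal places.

(1.200, -3.839)

At (2, 5/2): F = (-3.000, -26.750).
Jacobian J = [[y, x - 2], [-4·x·y - y, -2·x^2 - x - 2·y + 1]].
At the point, J = [[2.500, 0.000], [-22.500, -14.000]] (det J = -35.000).
Solving J·Δ = −F gives Δ = (1.200, -3.839).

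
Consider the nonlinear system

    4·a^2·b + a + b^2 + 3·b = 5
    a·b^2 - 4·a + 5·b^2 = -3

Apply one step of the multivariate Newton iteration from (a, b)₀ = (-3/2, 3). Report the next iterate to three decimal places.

(-1.404, 1.048)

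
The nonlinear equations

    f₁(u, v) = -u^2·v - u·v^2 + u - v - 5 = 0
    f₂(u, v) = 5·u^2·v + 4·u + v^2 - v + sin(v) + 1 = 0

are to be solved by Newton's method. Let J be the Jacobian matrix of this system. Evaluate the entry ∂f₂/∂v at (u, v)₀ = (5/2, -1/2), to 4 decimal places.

30.1276

∂f₂/∂v = 5·u^2 + 2·v + cos(v) - 1.
At (5/2, -1/2) this is 30.1276.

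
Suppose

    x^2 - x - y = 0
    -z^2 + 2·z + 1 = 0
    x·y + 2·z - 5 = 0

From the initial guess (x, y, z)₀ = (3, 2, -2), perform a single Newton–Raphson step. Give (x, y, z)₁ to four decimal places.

(2.3333, 2.6667, -0.8333)

At (3, 2, -2): F = (4.0000, -7.0000, -3.0000).
Jacobian J = [[2·x - 1, -1, 0], [0, 0, -2·z + 2], [y, x, 2]].
At the point, J = [[5.0000, -1.0000, 0.0000], [0.0000, 0.0000, 6.0000], [2.0000, 3.0000, 2.0000]] (det J = -102.0000).
Solving J·Δ = −F gives Δ = (-0.6667, 0.6667, 1.1667).
Then the next iterate is (x, y, z)₁ = (2.3333, 2.6667, -0.8333).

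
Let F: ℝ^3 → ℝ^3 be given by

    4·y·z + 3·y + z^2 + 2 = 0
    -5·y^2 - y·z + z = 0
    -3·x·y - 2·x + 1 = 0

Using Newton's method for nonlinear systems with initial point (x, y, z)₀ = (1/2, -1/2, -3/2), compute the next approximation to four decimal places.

(1.0491, -0.1830, -0.5402)

At (1/2, -1/2, -3/2): F = (5.7500, -3.5000, 0.7500).
Jacobian J = [[0, 4·z + 3, 4·y + 2·z], [0, -10·y - z, -y + 1], [-3·y - 2, -3·x, 0]].
At the point, J = [[0.0000, -3.0000, -5.0000], [0.0000, 6.5000, 1.5000], [-0.5000, -1.5000, 0.0000]] (det J = -14.0000).
Solving J·Δ = −F gives Δ = (0.5491, 0.3170, 0.9598).
Then the next iterate is (x, y, z)₁ = (1.0491, -0.1830, -0.5402).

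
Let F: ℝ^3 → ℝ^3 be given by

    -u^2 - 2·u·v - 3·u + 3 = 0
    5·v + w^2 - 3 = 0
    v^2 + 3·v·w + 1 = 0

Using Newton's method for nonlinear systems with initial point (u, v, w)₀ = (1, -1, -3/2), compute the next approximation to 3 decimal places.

(0.623, 0.065, -1.641)

At (1, -1, -3/2): F = (1.000, -5.750, 6.500).
Jacobian J = [[-2·u - 2·v - 3, -2·u, 0], [0, 5, 2·w], [0, 2·v + 3·w, 3·v]].
At the point, J = [[-3.000, -2.000, 0.000], [0.000, 5.000, -3.000], [0.000, -6.500, -3.000]] (det J = 103.500).
Solving J·Δ = −F gives Δ = (-0.377, 1.065, -0.141).
Then the next iterate is (u, v, w)₁ = (0.623, 0.065, -1.641).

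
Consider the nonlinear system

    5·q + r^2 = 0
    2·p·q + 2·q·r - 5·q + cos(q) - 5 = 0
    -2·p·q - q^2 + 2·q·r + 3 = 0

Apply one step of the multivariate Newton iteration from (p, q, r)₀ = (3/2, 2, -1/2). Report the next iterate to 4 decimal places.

(2.9230, -0.1923, -1.2116)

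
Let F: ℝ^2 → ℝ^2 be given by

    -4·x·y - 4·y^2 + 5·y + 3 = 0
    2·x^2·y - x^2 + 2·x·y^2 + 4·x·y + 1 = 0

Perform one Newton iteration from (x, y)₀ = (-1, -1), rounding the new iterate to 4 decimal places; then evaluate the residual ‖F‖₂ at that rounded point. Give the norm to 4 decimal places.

1.0104

At (-1, -1): F = (-10.0000, 0.0000).
Jacobian J = [[-4·y, -4·x - 8·y + 5], [4·x·y - 2·x + 2·y^2 + 4·y, 2·x^2 + 4·x·y + 4·x]].
At the point, J = [[4.0000, 17.0000], [4.0000, 2.0000]] (det J = -60.0000).
Solving J·Δ = −F gives Δ = (-0.3333, 0.6667).
Then the next iterate is (x, y)₁ = (-1.3333, -0.3333).
Re-evaluating at (-1.3333, -0.3333): F = (-0.888411, -0.481370), so ‖F‖₂ = 1.0104.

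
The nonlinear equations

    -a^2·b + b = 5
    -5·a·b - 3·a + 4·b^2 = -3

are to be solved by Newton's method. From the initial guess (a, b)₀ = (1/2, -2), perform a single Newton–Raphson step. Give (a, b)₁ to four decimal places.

(2.9467, 0.1420)

At (1/2, -2): F = (-6.5000, 22.5000).
Jacobian J = [[-2·a·b, -a^2 + 1], [-5·b - 3, -5·a + 8·b]].
At the point, J = [[2.0000, 0.7500], [7.0000, -18.5000]] (det J = -42.2500).
Solving J·Δ = −F gives Δ = (2.4467, 2.1420).
Then the next iterate is (a, b)₁ = (2.9467, 0.1420).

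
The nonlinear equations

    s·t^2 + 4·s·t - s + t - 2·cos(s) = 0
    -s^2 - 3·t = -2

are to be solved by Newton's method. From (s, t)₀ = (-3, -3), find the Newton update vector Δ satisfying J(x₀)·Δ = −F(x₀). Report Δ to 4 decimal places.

(-1.6101, -2.5536)

At (-3, -3): F = (10.979985, 2.0000).
Jacobian J = [[t^2 + 4·t + 2·sin(s) - 1, 2·s·t + 4·s + 1], [-2·s, -3]].
At the point, J = [[-4.282240, 7.0000], [6.0000, -3.0000]] (det J = -29.153280).
Solving J·Δ = −F gives Δ = (-1.6101, -2.5536).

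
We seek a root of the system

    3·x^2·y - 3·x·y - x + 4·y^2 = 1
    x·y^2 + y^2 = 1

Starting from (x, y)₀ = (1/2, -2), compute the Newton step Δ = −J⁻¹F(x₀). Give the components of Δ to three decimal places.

At (1/2, -2): F = (16.000, 5.000).
Jacobian J = [[6·x·y - 3·y - 1, 3·x^2 - 3·x + 8·y], [y^2, 2·x·y + 2·y]].
At the point, J = [[-1.000, -16.750], [4.000, -6.000]] (det J = 73.000).
Solving J·Δ = −F gives Δ = (0.168, 0.945).

(0.168, 0.945)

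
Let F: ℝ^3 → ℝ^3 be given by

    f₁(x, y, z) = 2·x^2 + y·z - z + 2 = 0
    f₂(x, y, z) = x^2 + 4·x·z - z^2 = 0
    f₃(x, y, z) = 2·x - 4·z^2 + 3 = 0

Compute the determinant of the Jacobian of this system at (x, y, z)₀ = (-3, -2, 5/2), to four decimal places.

J = [[4·x, z, y - 1], [2·x + 4·z, 0, 4·x - 2·z], [2, 0, -8·z]].
At the point, J = [[-12.0000, 2.5000, -3.0000], [4.0000, 0.0000, -17.0000], [2.0000, 0.0000, -20.0000]].
det J = 115.0000.

115.0000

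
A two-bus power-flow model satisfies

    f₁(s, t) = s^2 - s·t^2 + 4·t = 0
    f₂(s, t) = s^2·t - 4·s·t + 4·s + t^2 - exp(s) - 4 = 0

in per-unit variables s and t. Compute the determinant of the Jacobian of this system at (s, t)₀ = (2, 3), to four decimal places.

J = [[2·s - t^2, -2·s·t + 4], [2·s·t - 4·t - exp(s) + 4, s^2 - 4·s + 2·t]].
At the point, J = [[-5.0000, -8.0000], [-3.389056, 2.0000]].
det J = -37.1124.

-37.1124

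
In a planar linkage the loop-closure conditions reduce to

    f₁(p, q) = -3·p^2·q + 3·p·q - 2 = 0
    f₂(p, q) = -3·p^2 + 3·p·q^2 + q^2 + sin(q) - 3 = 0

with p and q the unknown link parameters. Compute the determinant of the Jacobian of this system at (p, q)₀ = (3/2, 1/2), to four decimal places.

-37.6952

J = [[-6·p·q + 3·q, -3·p^2 + 3·p], [-6·p + 3·q^2, 6·p·q + 2·q + cos(q)]].
At the point, J = [[-3.0000, -2.2500], [-8.2500, 6.377583]].
det J = -37.6952.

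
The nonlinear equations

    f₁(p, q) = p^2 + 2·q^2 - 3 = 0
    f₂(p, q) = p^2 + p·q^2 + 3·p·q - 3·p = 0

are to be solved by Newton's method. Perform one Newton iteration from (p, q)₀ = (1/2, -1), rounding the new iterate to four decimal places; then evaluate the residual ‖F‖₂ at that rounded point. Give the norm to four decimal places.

0.8162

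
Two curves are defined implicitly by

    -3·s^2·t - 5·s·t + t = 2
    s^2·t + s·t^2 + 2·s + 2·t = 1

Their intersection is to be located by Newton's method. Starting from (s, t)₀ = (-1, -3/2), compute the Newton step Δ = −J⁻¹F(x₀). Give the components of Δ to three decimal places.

At (-1, -3/2): F = (-6.500, -9.750).
Jacobian J = [[-6·s·t - 5·t, -3·s^2 - 5·s + 1], [2·s·t + t^2 + 2, s^2 + 2·s·t + 2]].
At the point, J = [[-1.500, 3.000], [7.250, 6.000]] (det J = -30.750).
Solving J·Δ = −F gives Δ = (-0.317, 2.008).

(-0.317, 2.008)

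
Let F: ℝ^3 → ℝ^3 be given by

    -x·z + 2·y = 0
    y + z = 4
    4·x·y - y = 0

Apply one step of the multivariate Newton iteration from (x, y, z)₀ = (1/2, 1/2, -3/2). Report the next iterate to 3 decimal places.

At (1/2, 1/2, -3/2): F = (1.750, -5.000, 0.500).
Jacobian J = [[-z, 2, -x], [0, 1, 1], [4·y, 4·x - 1, 0]].
At the point, J = [[1.500, 2.000, -0.500], [0.000, 1.000, 1.000], [2.000, 1.000, 0.000]] (det J = 3.500).
Solving J·Δ = −F gives Δ = (-0.571, 0.643, 4.357).
Then the next iterate is (x, y, z)₁ = (-0.071, 1.143, 2.857).

(-0.071, 1.143, 2.857)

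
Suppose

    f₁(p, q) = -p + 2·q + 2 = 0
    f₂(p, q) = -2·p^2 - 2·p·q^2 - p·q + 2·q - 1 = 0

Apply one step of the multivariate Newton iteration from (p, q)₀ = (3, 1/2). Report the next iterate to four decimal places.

At (3, 1/2): F = (0.0000, -21.0000).
Jacobian J = [[-1, 2], [-4·p - 2·q^2 - q, -4·p·q - p + 2]].
At the point, J = [[-1.0000, 2.0000], [-13.0000, -7.0000]] (det J = 33.0000).
Solving J·Δ = −F gives Δ = (-1.2727, -0.6364).
Then the next iterate is (p, q)₁ = (1.7273, -0.1364).

(1.7273, -0.1364)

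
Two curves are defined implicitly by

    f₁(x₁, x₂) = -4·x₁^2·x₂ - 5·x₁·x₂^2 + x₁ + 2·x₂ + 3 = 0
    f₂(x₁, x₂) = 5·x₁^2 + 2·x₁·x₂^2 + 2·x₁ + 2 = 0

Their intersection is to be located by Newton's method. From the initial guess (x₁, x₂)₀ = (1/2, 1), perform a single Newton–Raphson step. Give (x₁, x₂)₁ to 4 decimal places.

(-0.7500, 4.0000)

At (1/2, 1): F = (2.0000, 5.2500).
Jacobian J = [[-8·x₁·x₂ - 5·x₂^2 + 1, -4·x₁^2 - 10·x₁·x₂ + 2], [10·x₁ + 2·x₂^2 + 2, 4·x₁·x₂]].
At the point, J = [[-8.0000, -4.0000], [9.0000, 2.0000]] (det J = 20.0000).
Solving J·Δ = −F gives Δ = (-1.2500, 3.0000).
Then the next iterate is (x₁, x₂)₁ = (-0.7500, 4.0000).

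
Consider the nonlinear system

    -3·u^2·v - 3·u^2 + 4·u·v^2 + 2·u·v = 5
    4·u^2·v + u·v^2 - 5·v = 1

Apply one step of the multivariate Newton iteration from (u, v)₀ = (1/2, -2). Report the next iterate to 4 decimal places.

(0.9897, -0.8264)

At (1/2, -2): F = (1.7500, 9.0000).
Jacobian J = [[-6·u·v - 6·u + 4·v^2 + 2·v, -3·u^2 + 8·u·v + 2·u], [8·u·v + v^2, 4·u^2 + 2·u·v - 5]].
At the point, J = [[15.0000, -7.7500], [-4.0000, -6.0000]] (det J = -121.0000).
Solving J·Δ = −F gives Δ = (0.4897, 1.1736).
Then the next iterate is (u, v)₁ = (0.9897, -0.8264).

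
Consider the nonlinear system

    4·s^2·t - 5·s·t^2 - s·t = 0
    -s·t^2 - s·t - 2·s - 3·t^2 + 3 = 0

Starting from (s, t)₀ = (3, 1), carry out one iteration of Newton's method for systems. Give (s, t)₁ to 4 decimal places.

(2.0930, 0.4419)

At (3, 1): F = (18.0000, -12.0000).
Jacobian J = [[8·s·t - 5·t^2 - t, 4·s^2 - 10·s·t - s], [-t^2 - t - 2, -2·s·t - s - 6·t]].
At the point, J = [[18.0000, 3.0000], [-4.0000, -15.0000]] (det J = -258.0000).
Solving J·Δ = −F gives Δ = (-0.9070, -0.5581).
Then the next iterate is (s, t)₁ = (2.0930, 0.4419).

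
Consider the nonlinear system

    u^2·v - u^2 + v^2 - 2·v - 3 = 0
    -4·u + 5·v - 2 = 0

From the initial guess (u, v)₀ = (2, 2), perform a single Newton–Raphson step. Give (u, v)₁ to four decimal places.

At (2, 2): F = (1.0000, 0.0000).
Jacobian J = [[2·u·v - 2·u, u^2 + 2·v - 2], [-4, 5]].
At the point, J = [[4.0000, 6.0000], [-4.0000, 5.0000]] (det J = 44.0000).
Solving J·Δ = −F gives Δ = (-0.1136, -0.0909).
Then the next iterate is (u, v)₁ = (1.8864, 1.9091).

(1.8864, 1.9091)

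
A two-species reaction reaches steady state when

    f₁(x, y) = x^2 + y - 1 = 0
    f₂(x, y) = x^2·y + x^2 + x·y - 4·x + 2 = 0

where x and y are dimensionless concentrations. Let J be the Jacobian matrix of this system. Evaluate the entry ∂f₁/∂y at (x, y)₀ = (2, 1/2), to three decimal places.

∂f₁/∂y = 1.
At (2, 1/2) this is 1.000.

1.000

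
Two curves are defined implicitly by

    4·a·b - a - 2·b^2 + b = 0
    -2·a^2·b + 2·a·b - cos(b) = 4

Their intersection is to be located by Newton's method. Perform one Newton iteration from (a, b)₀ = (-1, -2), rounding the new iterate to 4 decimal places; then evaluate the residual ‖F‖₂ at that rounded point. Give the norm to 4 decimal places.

At (-1, -2): F = (-1.0000, 4.416147).
Jacobian J = [[4·b - 1, 4·a - 4·b + 1], [-4·a·b + 2·b, -2·a^2 + 2·a + sin(b)]].
At the point, J = [[-9.0000, 5.0000], [-12.0000, -4.909297]] (det J = 104.183677).
Solving J·Δ = −F gives Δ = (0.1648, 0.4967).
Then the next iterate is (a, b)₁ = (-0.8352, -1.5033).
Re-evaluating at (-0.8352, -1.5033): F = (-0.165697, 0.540948), so ‖F‖₂ = 0.5658.

0.5658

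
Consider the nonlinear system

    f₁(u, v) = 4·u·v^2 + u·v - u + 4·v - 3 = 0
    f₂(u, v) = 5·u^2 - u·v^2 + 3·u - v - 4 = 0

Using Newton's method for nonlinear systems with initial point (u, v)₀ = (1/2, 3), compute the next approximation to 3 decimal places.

(0.739, 0.753)

At (1/2, 3): F = (28.000, -8.750).
Jacobian J = [[4·v^2 + v - 1, 8·u·v + u + 4], [10·u - v^2 + 3, -2·u·v - 1]].
At the point, J = [[38.000, 16.500], [-1.000, -4.000]] (det J = -135.500).
Solving J·Δ = −F gives Δ = (0.239, -2.247).
Then the next iterate is (u, v)₁ = (0.739, 0.753).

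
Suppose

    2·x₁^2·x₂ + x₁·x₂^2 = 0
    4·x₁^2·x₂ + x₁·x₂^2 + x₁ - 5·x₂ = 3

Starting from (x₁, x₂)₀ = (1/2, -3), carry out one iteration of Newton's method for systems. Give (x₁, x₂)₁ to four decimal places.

At (1/2, -3): F = (3.0000, 14.0000).
Jacobian J = [[4·x₁·x₂ + x₂^2, 2·x₁^2 + 2·x₁·x₂], [8·x₁·x₂ + x₂^2 + 1, 4·x₁^2 + 2·x₁·x₂ - 5]].
At the point, J = [[3.0000, -2.5000], [-2.0000, -7.0000]] (det J = -26.0000).
Solving J·Δ = −F gives Δ = (0.5385, 1.8462).
Then the next iterate is (x₁, x₂)₁ = (1.0385, -1.1538).

(1.0385, -1.1538)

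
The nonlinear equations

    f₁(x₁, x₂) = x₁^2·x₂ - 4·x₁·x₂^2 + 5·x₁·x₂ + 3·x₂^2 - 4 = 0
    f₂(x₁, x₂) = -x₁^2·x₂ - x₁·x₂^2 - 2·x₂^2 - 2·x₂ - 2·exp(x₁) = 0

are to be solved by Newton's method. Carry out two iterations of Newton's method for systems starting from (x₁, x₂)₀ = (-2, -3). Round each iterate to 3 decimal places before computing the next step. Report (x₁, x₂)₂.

At (-2, -3): F = (113.000, 17.72933).
Jacobian J = [[2·x₁·x₂ - 4·x₂^2 + 5·x₂, x₁^2 - 8·x₁·x₂ + 5·x₁ + 6·x₂], [-2·x₁·x₂ - x₂^2 - 2·exp(x₁), -x₁^2 - 2·x₁·x₂ - 4·x₂ - 2]].
At the point, J = [[-39.000, -72.000], [-21.27067, -6.000]] (det J = -1297.48828).
Solving J·Δ = −F gives Δ = (0.461, 1.320).
Then the next iterate is (x₁, x₂)₁ = (-1.539, -1.680).
Round to (-1.539, -1.680) and repeat: F = (30.79038, 5.60880), J = [[-14.51856, -36.09064], [-8.42263, -2.81956]].
Δ = (0.440, 0.676), so (x₁, x₂)₂ = (-1.099, -1.004).

(-1.099, -1.004)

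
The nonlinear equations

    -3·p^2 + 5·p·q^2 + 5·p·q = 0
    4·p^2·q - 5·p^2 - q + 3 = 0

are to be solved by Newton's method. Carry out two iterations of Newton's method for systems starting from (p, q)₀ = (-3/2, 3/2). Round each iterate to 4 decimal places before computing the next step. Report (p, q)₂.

(0.3752, 3.1302)

At (-3/2, 3/2): F = (-34.8750, 3.7500).
Jacobian J = [[-6·p + 5·q^2 + 5·q, 10·p·q + 5·p], [8·p·q - 10·p, 4·p^2 - 1]].
At the point, J = [[27.7500, -30.0000], [-3.0000, 8.0000]] (det J = 132.0000).
Solving J·Δ = −F gives Δ = (1.2614, 0.0043).
Then the next iterate is (p, q)₁ = (-0.2386, 1.5043).
Round to (-0.2386, 1.5043) and repeat: F = (-4.665082, 1.553609), J = [[20.267692, -4.782260], [-0.485408, -0.772280]].
Δ = (0.6138, 1.6259), so (p, q)₂ = (0.3752, 3.1302).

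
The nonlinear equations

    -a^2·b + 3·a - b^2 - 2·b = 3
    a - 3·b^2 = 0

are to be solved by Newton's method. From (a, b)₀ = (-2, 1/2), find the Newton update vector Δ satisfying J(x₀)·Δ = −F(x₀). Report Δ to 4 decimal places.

(2.1875, -0.1875)

At (-2, 1/2): F = (-12.2500, -2.7500).
Jacobian J = [[-2·a·b + 3, -a^2 - 2·b - 2], [1, -6·b]].
At the point, J = [[5.0000, -7.0000], [1.0000, -3.0000]] (det J = -8.0000).
Solving J·Δ = −F gives Δ = (2.1875, -0.1875).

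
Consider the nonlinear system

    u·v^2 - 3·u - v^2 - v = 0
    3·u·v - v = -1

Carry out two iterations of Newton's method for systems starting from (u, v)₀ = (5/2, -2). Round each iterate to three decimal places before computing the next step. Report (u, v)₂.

At (5/2, -2): F = (0.500, -12.000).
Jacobian J = [[v^2 - 3, 2·u·v - 2·v - 1], [3·v, 3·u - 1]].
At the point, J = [[1.000, -7.000], [-6.000, 6.500]] (det J = -35.500).
Solving J·Δ = −F gives Δ = (-2.275, -0.254).
Then the next iterate is (u, v)₁ = (0.225, -2.254).
Round to (0.225, -2.254) and repeat: F = (-2.35840, 1.73255), J = [[2.08052, 2.49370], [-6.762, -0.325]].
Δ = (0.220, 0.763), so (u, v)₂ = (0.445, -1.491).

(0.445, -1.491)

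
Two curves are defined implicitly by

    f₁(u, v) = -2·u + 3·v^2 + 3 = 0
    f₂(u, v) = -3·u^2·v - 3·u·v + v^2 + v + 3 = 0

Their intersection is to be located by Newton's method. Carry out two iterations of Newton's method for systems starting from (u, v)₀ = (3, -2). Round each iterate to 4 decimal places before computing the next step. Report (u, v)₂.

(1.3251, -0.4893)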